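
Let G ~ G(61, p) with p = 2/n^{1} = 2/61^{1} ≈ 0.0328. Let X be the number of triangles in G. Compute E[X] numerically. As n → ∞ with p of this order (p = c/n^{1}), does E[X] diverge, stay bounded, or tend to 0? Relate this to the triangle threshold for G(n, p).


Number of potential triangles: C(61, 3) = 35990.
Each occurs with probability p³ ≈ (0.0328)³ ≈ 3.52452e-05.
By linearity: E[X] = C(61, 3)·p³ ≈ 35990 · 3.52452e-05 ≈ 1.268.
Here α = 1, so p = 2/n is exactly at the triangle threshold p ~ 1/n. Asymptotically E[X] → c³/6 = 2³/6 = 4/3 ≈ 1.333, a bounded constant. In this regime the triangle count is asymptotically Poisson(c³/6).

E[X] ≈ 1.268; in regime p = Θ(1/n^{1}) E[X] stays bounded (at the triangle threshold p ~ 1/n).


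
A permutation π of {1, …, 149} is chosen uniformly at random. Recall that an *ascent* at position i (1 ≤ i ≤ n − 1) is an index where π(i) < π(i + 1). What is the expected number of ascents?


Write X = Σ X_I over i = 1, …, 148, with X_I the indicator of one ascent.
There are 148 indicators.
For each fixed i, the pair (π(i), π(i+1)) is a uniformly random ordered pair of distinct values from {1, …, 149}; by symmetry P[π(i) < π(i+1)] = 1/2.
By linearity: E[X] = 148 · (1/2) = (149 − 1) · (1/2) = 74 ≈ 74.00000.

E[X] = 74 = 74.00000.


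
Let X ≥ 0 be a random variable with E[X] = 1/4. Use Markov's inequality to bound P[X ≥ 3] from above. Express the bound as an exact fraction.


μ = E[X] = 1/4, a = 3.
Markov: P[X ≥ 3] ≤ μ/a = (1/4)/3 = 1/12.
Numerically: ≈ 0.083333.
(Since a = 3 > μ = 0.250000, the bound 1/12 is < 1 and informative.)

P[X ≥ 3] ≤ 1/12 ≈ 0.083333.


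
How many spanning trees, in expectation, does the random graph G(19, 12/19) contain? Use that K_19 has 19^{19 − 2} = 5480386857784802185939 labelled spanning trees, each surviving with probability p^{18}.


K_19 has 19^{19 − 2} = 5480386857784802185939 labelled spanning trees.
For each such spanning tree H, let X_H = 1 if all 18 edges of H are present in G. Then P[X_H = 1] = p^{18} = (12/19)^{18} = 26623333280885243904/104127350297911241532841.
By linearity: E[X] = Σ_H E[X_H] = 5480386857784802185939 · p^{18} = 5480386857784802185939 · 26623333280885243904/104127350297911241532841 = 26623333280885243904/19.
Numerically: E[X] ≈ 1.4e+18.

E[X] = 5480386857784802185939 · (12/19)^{18} = 26623333280885243904/19 ≈ 1.4e+18.


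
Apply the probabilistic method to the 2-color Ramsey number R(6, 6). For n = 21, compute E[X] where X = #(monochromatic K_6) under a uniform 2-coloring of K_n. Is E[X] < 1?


E[X] = C(21, 6) · 2^{1 − 15} = 54264 · 2^{−14} = 54264/16384.
As a reduced fraction: E[X] = 6783/2048 ≈ 3.31201.
Is E[X] < 1? NO.
Since E[X] ≥ 1, the first-moment bound is inconclusive at n = 21; it does NOT by itself certify R(6, 6) > 21.

E[X] = 6783/2048 ≈ 3.31201; E[X] ≥ 1; first-moment method inconclusive here.


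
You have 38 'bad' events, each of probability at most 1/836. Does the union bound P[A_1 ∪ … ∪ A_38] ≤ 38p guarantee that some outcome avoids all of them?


Union bound: P[∪_{i=1}^{38} A_i] ≤ Σ_i P[A_i] ≤ 38·p = 38·(1/836) = 1/22.
Numerically: 1/22 ≈ 0.0455.
Is 1/22 < 1? YES.
Since P[∪ A_i] ≤ 1/22 < 1, the complement has P[∩ A_i^c] ≥ 1 − 1/22 = 21/22 > 0, so some outcome avoids every A_i.

38·p = 1/22 ≈ 0.0455; existence CERTIFIED by the union bound.


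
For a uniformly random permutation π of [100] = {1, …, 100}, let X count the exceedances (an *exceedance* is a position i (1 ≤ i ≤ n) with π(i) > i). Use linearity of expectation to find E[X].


Write X = Σ_{i=1}^{100} X_i, where X_i = 1_{π(i) > i}.
For each fixed i, π(i) is uniform over {1, …, 100} (marginal of a uniform permutation), so P[π(i) > i] = (n − i)/n. Summing: Σ_{i=1}^{100} (n − i)/n = (0 + 1 + … + 99)/100 = 100(100 − 1)/(2·100) = (100 − 1)/2.
Hence E[X] = Σ_{i=1}^{100} (100 − i)/100 = 99/2 ≈ 49.500.

E[X] = 99/2 = 49.500.


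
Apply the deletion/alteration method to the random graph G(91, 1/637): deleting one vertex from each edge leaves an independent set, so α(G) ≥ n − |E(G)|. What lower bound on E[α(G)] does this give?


E[|E(G)|] = C(91, 2)·p = 4095 · (1/637) = 45/7.
E[α(G)] ≥ n − E[|E(G)|] = 91 − 45/7 = 592/7.
Numerically: ≈ 84.57143.
(This is only a lower bound; the true E[α(G)] may be larger.)

E[α(G)] ≥ 592/7 ≈ 84.57143.


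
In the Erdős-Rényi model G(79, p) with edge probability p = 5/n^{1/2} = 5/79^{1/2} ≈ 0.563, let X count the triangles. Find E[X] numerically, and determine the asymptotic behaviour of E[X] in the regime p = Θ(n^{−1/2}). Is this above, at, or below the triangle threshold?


Number of potential triangles: C(79, 3) = 79079.
Each occurs with probability p³ ≈ (0.563)³ ≈ 1.78020e-01.
By linearity: E[X] = C(79, 3)·p³ ≈ 79079 · 1.78020e-01 ≈ 14077.662.
Since α = 1/2 < 1, p = c/n^{1/2} ≫ 1/n is above the triangle threshold p ~ 1/n. Asymptotically E[X] ~ (c³/6)·n^{3(1−α)} = (5³/6)·n^{1.5} → ∞; triangles are abundant w.h.p.

E[X] ≈ 14077.662; in regime p = Θ(1/n^{1/2}) E[X] diverges (above the triangle threshold p ~ 1/n).


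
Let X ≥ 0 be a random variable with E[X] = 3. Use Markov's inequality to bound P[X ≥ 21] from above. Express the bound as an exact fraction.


μ = E[X] = 3, a = 21.
Markov: P[X ≥ 21] ≤ μ/a = (3)/21 = 1/7.
Numerically: ≈ 0.143.
(Since a = 21 > μ = 3.000, the bound 1/7 is < 1 and informative.)

P[X ≥ 21] ≤ 1/7 ≈ 0.143.


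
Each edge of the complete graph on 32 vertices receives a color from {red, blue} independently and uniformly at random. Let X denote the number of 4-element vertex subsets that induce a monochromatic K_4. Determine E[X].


Let X = Σ_S X_S over the C(32, 4) = 35960 subsets S of size 4, where X_S = 1 if the K_4 on S is monochromatic.
For a fixed S, the K_4 on S has C(4, 2) = 6 edges. P[all 6 edges red] = (1/2)^6, and likewise for blue, so P[monochromatic] = 2·(1/2)^6 = 2^{1 − 6} = 1/32.
Summing: E[X] = C(32, 4) · 2^{1 − 6} = 35960 · 1/32 = 4495/4.
Numerically: E[X] ≈ 1123.7500.

E[X] = C(32,4)·2^(1−C(4,2)) = 4495/4 ≈ 1123.7500.


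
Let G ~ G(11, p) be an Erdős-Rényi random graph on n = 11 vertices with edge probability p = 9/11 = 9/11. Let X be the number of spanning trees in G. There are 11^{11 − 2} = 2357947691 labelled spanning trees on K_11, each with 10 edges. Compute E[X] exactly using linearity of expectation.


K_11 has 11^{11 − 2} = 2357947691 labelled spanning trees.
For each such spanning tree H, let X_H = 1 if all 10 edges of H are present in G. Then P[X_H = 1] = p^{10} = (9/11)^{10} = 3486784401/25937424601.
By linearity of expectation: E[X] = Σ_H E[X_H] = 2357947691 · p^{10} = 2357947691 · 3486784401/25937424601 = 3486784401/11.
Numerically: E[X] ≈ 3.1698e+08.

E[X] = 2357947691 · (9/11)^{10} = 3486784401/11 ≈ 3.1698e+08.


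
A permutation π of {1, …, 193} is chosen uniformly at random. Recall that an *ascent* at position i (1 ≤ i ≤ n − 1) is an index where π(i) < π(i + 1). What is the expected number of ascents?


Write X = Σ X_I over i = 1, …, 192, with X_I the indicator of one ascent.
There are 192 indicators.
For each fixed i, the pair (π(i), π(i+1)) is a uniformly random ordered pair of distinct values from {1, …, 193}; by symmetry P[π(i) < π(i+1)] = 1/2.
By linearity: E[X] = 192 · (1/2) = (193 − 1) · (1/2) = 96 ≈ 96.00000.

E[X] = 96 = 96.00000.


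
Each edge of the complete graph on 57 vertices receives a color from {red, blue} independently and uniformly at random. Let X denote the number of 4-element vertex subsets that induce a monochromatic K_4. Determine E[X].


Let X = Σ_S X_S over the C(57, 4) = 395010 subsets S of size 4, where X_S = 1 if the K_4 on S is monochromatic.
For a fixed S, the K_4 on S has C(4, 2) = 6 edges. P[all 6 edges red] = (1/2)^6, and likewise for blue, so P[monochromatic] = 2·(1/2)^6 = 2^{1 − 6} = 1/32.
Summing: E[X] = C(57, 4) · 2^{1 − 6} = 395010 · 1/32 = 197505/16.
Numerically: E[X] ≈ 12344.062.

E[X] = C(57,4)·2^(1−C(4,2)) = 197505/16 ≈ 12344.062.


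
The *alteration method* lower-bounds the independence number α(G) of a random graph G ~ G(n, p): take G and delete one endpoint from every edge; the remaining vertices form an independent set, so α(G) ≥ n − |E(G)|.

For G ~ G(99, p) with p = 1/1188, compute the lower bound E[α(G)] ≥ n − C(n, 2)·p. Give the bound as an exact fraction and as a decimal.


E[|E(G)|] = C(99, 2)·p = 4851 · (1/1188) = 49/12.
E[α(G)] ≥ n − E[|E(G)|] = 99 − 49/12 = 1139/12.
Numerically: ≈ 94.916667.
(This is only a lower bound; the true E[α(G)] may be larger.)

E[α(G)] ≥ 1139/12 ≈ 94.916667.


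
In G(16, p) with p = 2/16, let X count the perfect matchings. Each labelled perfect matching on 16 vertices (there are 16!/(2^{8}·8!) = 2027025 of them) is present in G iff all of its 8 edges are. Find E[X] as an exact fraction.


K_16 has 16!/(2^{8}·8!) = 2027025 labelled perfect matchings.
For each such perfect matching H, let X_H = 1 if all 8 edges of H are present in G. Then P[X_H = 1] = p^{8} = (1/8)^{8} = 1/16777216.
By linearity: E[X] = Σ_H E[X_H] = 2027025 · p^{8} = 2027025 · 1/16777216 = 2027025/16777216.
Numerically: E[X] ≈ 0.121.

E[X] = 2027025 · (1/8)^{8} = 2027025/16777216 ≈ 0.121.


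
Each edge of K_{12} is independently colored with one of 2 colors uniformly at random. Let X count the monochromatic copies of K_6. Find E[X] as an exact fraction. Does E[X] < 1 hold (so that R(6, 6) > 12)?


E[X] = C(12, 6) · 2^{1 − 15} = 924 · 2^{−14} = 924/16384.
As a reduced fraction: E[X] = 231/4096 ≈ 0.0564.
Is E[X] < 1? YES.
Since E[X] < 1, there exists a 2-coloring of K_{12} with no monochromatic K_6; hence R(6, 6) > 12.

E[X] = 231/4096 ≈ 0.0564; E[X] < 1, so R(6, 6) > 12.


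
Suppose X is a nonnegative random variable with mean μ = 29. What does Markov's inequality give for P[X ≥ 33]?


μ = E[X] = 29, a = 33.
Markov: P[X ≥ 33] ≤ μ/a = (29)/33 = 29/33.
Numerically: ≈ 0.879.
(Since a = 33 > μ = 29.000, the bound 29/33 is < 1 and informative.)

P[X ≥ 33] ≤ 29/33 ≈ 0.879.


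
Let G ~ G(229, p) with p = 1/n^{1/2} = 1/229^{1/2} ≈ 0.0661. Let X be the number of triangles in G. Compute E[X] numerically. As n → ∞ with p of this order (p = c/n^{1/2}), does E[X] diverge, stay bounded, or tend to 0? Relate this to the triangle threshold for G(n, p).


Number of potential triangles: C(229, 3) = 1975354.
Each occurs with probability p³ ≈ (0.0661)³ ≈ 2.88567e-04.
By linearity: E[X] = C(229, 3)·p³ ≈ 1975354 · 2.88567e-04 ≈ 570.022.
Since α = 1/2 < 1, p = c/n^{1/2} ≫ 1/n is above the triangle threshold p ~ 1/n. Asymptotically E[X] ~ (c³/6)·n^{3(1−α)} = (1³/6)·n^{1.5} → ∞; triangles are abundant w.h.p.

E[X] ≈ 570.022; in regime p = Θ(1/n^{1/2}) E[X] diverges (above the triangle threshold p ~ 1/n).


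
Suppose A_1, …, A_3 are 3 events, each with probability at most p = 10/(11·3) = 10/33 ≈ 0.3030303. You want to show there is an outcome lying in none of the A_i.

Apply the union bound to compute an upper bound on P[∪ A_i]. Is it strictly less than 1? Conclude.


Union bound: P[∪_{i=1}^{3} A_i] ≤ Σ_i P[A_i] ≤ 3·p = 3·(10/33) = 10/11.
Numerically: 10/11 ≈ 0.9090909.
Is 10/11 < 1? YES.
Since P[∪ A_i] ≤ 10/11 < 1, the complement has P[∩ A_i^c] ≥ 1 − 10/11 = 1/11 > 0, so some outcome avoids every A_i.

3·p = 10/11 ≈ 0.9090909; existence CERTIFIED by the union bound.


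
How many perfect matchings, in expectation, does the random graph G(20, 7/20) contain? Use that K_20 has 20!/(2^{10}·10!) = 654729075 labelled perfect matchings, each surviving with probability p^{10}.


K_20 has 20!/(2^{10}·10!) = 654729075 labelled perfect matchings.
For each such perfect matching H, let X_H = 1 if all 10 edges of H are present in G. Then P[X_H = 1] = p^{10} = (7/20)^{10} = 282475249/10240000000000.
By linearity of expectation: E[X] = Σ_H E[X_H] = 654729075 · p^{10} = 654729075 · 282475249/10240000000000 = 7397790339526587/409600000000.
Numerically: E[X] ≈ 1.81e+04.

E[X] = 654729075 · (7/20)^{10} = 7397790339526587/409600000000 ≈ 1.81e+04.


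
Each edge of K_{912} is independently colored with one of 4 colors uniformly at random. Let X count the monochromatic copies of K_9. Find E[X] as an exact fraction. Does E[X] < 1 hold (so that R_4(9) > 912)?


E[X] = C(912, 9) · 4^{1 − 36} = 1156095740032081475120 · 4^{−35} = 1156095740032081475120/1180591620717411303424.
As a reduced fraction: E[X] = 72255983752005092195/73786976294838206464 ≈ 0.979251.
Is E[X] < 1? YES.
Since E[X] < 1, there exists a 4-coloring of K_{912} with no monochromatic K_9; hence R_4(9) > 912.

E[X] = 72255983752005092195/73786976294838206464 ≈ 0.979251; E[X] < 1, so R_4(9) > 912.


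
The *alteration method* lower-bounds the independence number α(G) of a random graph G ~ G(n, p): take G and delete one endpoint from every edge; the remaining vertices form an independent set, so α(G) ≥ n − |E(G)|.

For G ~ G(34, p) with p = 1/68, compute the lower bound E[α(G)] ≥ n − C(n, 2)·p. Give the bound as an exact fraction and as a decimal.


E[|E(G)|] = C(34, 2)·p = 561 · (1/68) = 33/4.
E[α(G)] ≥ n − E[|E(G)|] = 34 − 33/4 = 103/4.
Numerically: ≈ 25.750000.
(This is only a lower bound; the true E[α(G)] may be larger.)

E[α(G)] ≥ 103/4 ≈ 25.750000.


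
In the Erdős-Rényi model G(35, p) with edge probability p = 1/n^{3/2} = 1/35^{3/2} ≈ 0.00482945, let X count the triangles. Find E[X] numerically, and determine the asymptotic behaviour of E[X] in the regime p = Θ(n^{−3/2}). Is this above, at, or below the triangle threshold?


Number of potential triangles: C(35, 3) = 6545.
Each occurs with probability p³ ≈ (0.00482945)³ ≈ 1.12640301e-07.
By linearity: E[X] = C(35, 3)·p³ ≈ 6545 · 1.12640301e-07 ≈ 0.000737.
Since α = 3/2 > 1, p = c/n^{3/2} = o(1/n) is below the triangle threshold p ~ 1/n. Asymptotically E[X] ~ (c³/6)·n^{3(1−α)} = (1³/6)·n^{-1.5} → 0, so by Markov's inequality G has no triangles w.h.p.

E[X] ≈ 0.000737; in regime p = Θ(1/n^{3/2}) E[X] tends to 0 (below the triangle threshold p ~ 1/n).


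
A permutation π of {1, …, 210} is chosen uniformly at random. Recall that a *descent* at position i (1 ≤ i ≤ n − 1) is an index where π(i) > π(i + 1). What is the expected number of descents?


Write X = Σ X_I over i = 1, …, 209, with X_I the indicator of one descent.
There are 209 indicators.
For each fixed i, the pair (π(i), π(i+1)) is a uniformly random ordered pair of distinct values from {1, …, 210}; by symmetry P[π(i) > π(i+1)] = 1/2.
By linearity: E[X] = 209 · (1/2) = (210 − 1) · (1/2) = 209/2 ≈ 104.500000.

E[X] = 209/2 = 104.500000.


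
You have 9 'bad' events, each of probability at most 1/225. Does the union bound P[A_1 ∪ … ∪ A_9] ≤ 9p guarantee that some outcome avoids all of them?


Union bound: P[∪_{i=1}^{9} A_i] ≤ Σ_i P[A_i] ≤ 9·p = 9·(1/225) = 1/25.
Numerically: 1/25 ≈ 0.0400000.
Is 1/25 < 1? YES.
Since P[∪ A_i] ≤ 1/25 < 1, the complement has P[∩ A_i^c] ≥ 1 − 1/25 = 24/25 > 0, so some outcome avoids every A_i.

9·p = 1/25 ≈ 0.0400000; existence CERTIFIED by the union bound.


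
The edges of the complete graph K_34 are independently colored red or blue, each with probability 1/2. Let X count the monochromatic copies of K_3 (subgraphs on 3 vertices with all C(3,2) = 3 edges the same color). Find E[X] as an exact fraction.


Let X = Σ_S X_S over the C(34, 3) = 5984 subsets S of size 3, where X_S = 1 if the K_3 on S is monochromatic.
For a fixed S, the K_3 on S has C(3, 2) = 3 edges. P[all 3 edges red] = (1/2)^3, and likewise for blue, so P[monochromatic] = 2·(1/2)^3 = 2^{1 − 3} = 1/4.
By linearity: E[X] = C(34, 3) · 2^{1 − 3} = 5984 · 1/4 = 1496.
Numerically: E[X] ≈ 1496.000000.

E[X] = C(34,3)·2^(1−C(3,2)) = 1496 ≈ 1496.000000.


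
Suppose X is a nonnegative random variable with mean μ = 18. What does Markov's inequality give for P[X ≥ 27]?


μ = E[X] = 18, a = 27.
Markov: P[X ≥ 27] ≤ μ/a = (18)/27 = 2/3.
Numerically: ≈ 0.666667.
(Since a = 27 > μ = 18.000000, the bound 2/3 is < 1 and informative.)

P[X ≥ 27] ≤ 2/3 ≈ 0.666667.


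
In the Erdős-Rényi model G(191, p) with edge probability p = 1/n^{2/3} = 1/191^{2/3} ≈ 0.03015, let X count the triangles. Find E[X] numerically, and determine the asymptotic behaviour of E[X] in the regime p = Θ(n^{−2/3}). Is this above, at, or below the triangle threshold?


Number of potential triangles: C(191, 3) = 1143135.
Each occurs with probability p³ ≈ (0.03015)³ ≈ 2.741153e-05.
By linearity: E[X] = C(191, 3)·p³ ≈ 1143135 · 2.741153e-05 ≈ 31.3351.
Since α = 2/3 < 1, p = c/n^{2/3} ≫ 1/n is above the triangle threshold p ~ 1/n. Asymptotically E[X] ~ (c³/6)·n^{3(1−α)} = (1³/6)·n^{1} → ∞; triangles are abundant w.h.p.

E[X] ≈ 31.3351; in regime p = Θ(1/n^{2/3}) E[X] diverges (above the triangle threshold p ~ 1/n).


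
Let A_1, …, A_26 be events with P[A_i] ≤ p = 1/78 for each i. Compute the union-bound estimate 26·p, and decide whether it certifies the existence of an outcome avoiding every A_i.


Union bound: P[∪_{i=1}^{26} A_i] ≤ Σ_i P[A_i] ≤ 26·p = 26·(1/78) = 1/3.
Numerically: 1/3 ≈ 0.333333.
Is 1/3 < 1? YES.
Since P[∪ A_i] ≤ 1/3 < 1, the complement has P[∩ A_i^c] ≥ 1 − 1/3 = 2/3 > 0, so some outcome avoids every A_i.

26·p = 1/3 ≈ 0.333333; existence CERTIFIED by the union bound.


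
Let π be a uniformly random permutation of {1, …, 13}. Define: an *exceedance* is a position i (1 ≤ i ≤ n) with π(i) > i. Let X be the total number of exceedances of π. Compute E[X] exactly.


Write X = Σ_{i=1}^{13} X_i, where X_i = 1_{π(i) > i}.
For each fixed i, π(i) is uniform over {1, …, 13} (marginal of a uniform permutation), so P[π(i) > i] = (n − i)/n. Summing: Σ_{i=1}^{13} (n − i)/n = (0 + 1 + … + 12)/13 = 13(13 − 1)/(2·13) = (13 − 1)/2.
Hence E[X] = Σ_{i=1}^{13} (13 − i)/13 = 6 ≈ 6.000.

E[X] = 6 = 6.000.


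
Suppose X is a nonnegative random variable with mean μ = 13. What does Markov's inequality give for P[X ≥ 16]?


μ = E[X] = 13, a = 16.
Markov: P[X ≥ 16] ≤ μ/a = (13)/16 = 13/16.
Numerically: ≈ 0.812.
(Since a = 16 > μ = 13.000, the bound 13/16 is < 1 and informative.)

P[X ≥ 16] ≤ 13/16 ≈ 0.812.


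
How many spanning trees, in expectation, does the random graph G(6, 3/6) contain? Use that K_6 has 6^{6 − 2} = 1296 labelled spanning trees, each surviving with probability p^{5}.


K_6 has 6^{6 − 2} = 1296 labelled spanning trees.
For each such spanning tree H, let X_H = 1 if all 5 edges of H are present in G. Then P[X_H = 1] = p^{5} = (1/2)^{5} = 1/32.
Summing the indicators: E[X] = Σ_H E[X_H] = 1296 · p^{5} = 1296 · 1/32 = 81/2.
Numerically: E[X] ≈ 40.5.

E[X] = 1296 · (1/2)^{5} = 81/2 ≈ 40.5.


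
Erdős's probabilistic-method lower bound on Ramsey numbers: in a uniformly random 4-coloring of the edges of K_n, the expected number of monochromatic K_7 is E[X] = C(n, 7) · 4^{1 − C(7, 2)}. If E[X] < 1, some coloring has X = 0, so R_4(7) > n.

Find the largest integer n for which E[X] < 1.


We need C(n, 7) · 4^{1 − 21} < 1, i.e. C(n, 7) < 4^{21 − 1} = 1099511627776.
Check values of n near the boundary:
  n = 177: C(177, 7) = 957664425960; 957664425960 < 1099511627776? YES
  n = 178: C(178, 7) = 996867063280; 996867063280 < 1099511627776? YES
  n = 179: C(179, 7) = 1037437234460; 1037437234460 < 1099511627776? YES
  n = 180: C(180, 7) = 1079414463600; 1079414463600 < 1099511627776? YES
  n = 181: C(181, 7) = 1122839183400; 1122839183400 < 1099511627776? NO
  n = 182: C(182, 7) = 1167752750736; 1167752750736 < 1099511627776? NO
The largest n with C(n, 7) < 1099511627776 is n = 180 (where E[X] = 67463403975/68719476736 ≈ 0.981722). Hence R_4(7) > 180, i.e. R_4(7) ≥ 181.

Largest n = 180; hence R_4(7) > 180.


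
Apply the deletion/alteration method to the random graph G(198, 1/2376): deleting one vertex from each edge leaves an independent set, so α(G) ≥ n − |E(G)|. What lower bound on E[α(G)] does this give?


E[|E(G)|] = C(198, 2)·p = 19503 · (1/2376) = 197/24.
E[α(G)] ≥ n − E[|E(G)|] = 198 − 197/24 = 4555/24.
Numerically: ≈ 189.7917.
(This is only a lower bound; the true E[α(G)] may be larger.)

E[α(G)] ≥ 4555/24 ≈ 189.7917.


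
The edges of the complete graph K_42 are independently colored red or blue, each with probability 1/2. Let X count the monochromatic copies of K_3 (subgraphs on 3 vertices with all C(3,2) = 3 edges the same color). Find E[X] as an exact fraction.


Let X = Σ_S X_S over the C(42, 3) = 11480 subsets S of size 3, where X_S = 1 if the K_3 on S is monochromatic.
For a fixed S, the K_3 on S has C(3, 2) = 3 edges. P[all 3 edges red] = (1/2)^3, and likewise for blue, so P[monochromatic] = 2·(1/2)^3 = 2^{1 − 3} = 1/4.
By linearity: E[X] = C(42, 3) · 2^{1 − 3} = 11480 · 1/4 = 2870.
Numerically: E[X] ≈ 2870.000000.

E[X] = C(42,3)·2^(1−C(3,2)) = 2870 ≈ 2870.000000.


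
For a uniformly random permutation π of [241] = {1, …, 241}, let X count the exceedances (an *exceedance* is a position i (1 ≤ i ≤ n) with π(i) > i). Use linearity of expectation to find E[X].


Write X = Σ_{i=1}^{241} X_i, where X_i = 1_{π(i) > i}.
For each fixed i, π(i) is uniform over {1, …, 241} (marginal of a uniform permutation), so P[π(i) > i] = (n − i)/n. Summing: Σ_{i=1}^{241} (n − i)/n = (0 + 1 + … + 240)/241 = 241(241 − 1)/(2·241) = (241 − 1)/2.
Hence E[X] = Σ_{i=1}^{241} (241 − i)/241 = 120 ≈ 120.00000.

E[X] = 120 = 120.00000.


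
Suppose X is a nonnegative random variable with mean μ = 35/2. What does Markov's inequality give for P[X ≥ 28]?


μ = E[X] = 35/2, a = 28.
Markov: P[X ≥ 28] ≤ μ/a = (35/2)/28 = 5/8.
Numerically: ≈ 0.6250.
(Since a = 28 > μ = 17.5000, the bound 5/8 is < 1 and informative.)

P[X ≥ 28] ≤ 5/8 ≈ 0.6250.


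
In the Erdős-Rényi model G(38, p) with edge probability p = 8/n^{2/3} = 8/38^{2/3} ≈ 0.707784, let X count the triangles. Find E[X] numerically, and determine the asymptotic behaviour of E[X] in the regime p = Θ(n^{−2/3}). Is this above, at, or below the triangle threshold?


Number of potential triangles: C(38, 3) = 8436.
Each occurs with probability p³ ≈ (0.707784)³ ≈ 3.54570637e-01.
By linearity: E[X] = C(38, 3)·p³ ≈ 8436 · 3.54570637e-01 ≈ 2991.157895.
Since α = 2/3 < 1, p = c/n^{2/3} ≫ 1/n is above the triangle threshold p ~ 1/n. Asymptotically E[X] ~ (c³/6)·n^{3(1−α)} = (8³/6)·n^{1} → ∞; triangles are abundant w.h.p.

E[X] ≈ 2991.157895; in regime p = Θ(1/n^{2/3}) E[X] diverges (above the triangle threshold p ~ 1/n).


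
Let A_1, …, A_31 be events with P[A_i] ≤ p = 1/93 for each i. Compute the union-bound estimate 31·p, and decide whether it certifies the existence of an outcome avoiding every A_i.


Union bound: P[∪_{i=1}^{31} A_i] ≤ Σ_i P[A_i] ≤ 31·p = 31·(1/93) = 1/3.
Numerically: 1/3 ≈ 0.333.
Is 1/3 < 1? YES.
Since P[∪ A_i] ≤ 1/3 < 1, the complement has P[∩ A_i^c] ≥ 1 − 1/3 = 2/3 > 0, so some outcome avoids every A_i.

31·p = 1/3 ≈ 0.333; existence CERTIFIED by the union bound.


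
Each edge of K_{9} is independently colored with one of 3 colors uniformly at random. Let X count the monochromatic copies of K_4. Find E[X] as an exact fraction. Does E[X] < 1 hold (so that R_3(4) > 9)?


E[X] = C(9, 4) · 3^{1 − 6} = 126 · 3^{−5} = 126/243.
As a reduced fraction: E[X] = 14/27 ≈ 0.519.
Is E[X] < 1? YES.
Since E[X] < 1, there exists a 3-coloring of K_{9} with no monochromatic K_4; hence R_3(4) > 9.

E[X] = 14/27 ≈ 0.519; E[X] < 1, so R_3(4) > 9.


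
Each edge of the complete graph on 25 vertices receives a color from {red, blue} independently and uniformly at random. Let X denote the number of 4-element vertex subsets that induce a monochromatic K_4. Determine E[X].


Let X = Σ_S X_S over the C(25, 4) = 12650 subsets S of size 4, where X_S = 1 if the K_4 on S is monochromatic.
For a fixed S, the K_4 on S has C(4, 2) = 6 edges. P[all 6 edges red] = (1/2)^6, and likewise for blue, so P[monochromatic] = 2·(1/2)^6 = 2^{1 − 6} = 1/32.
By linearity of expectation: E[X] = C(25, 4) · 2^{1 − 6} = 12650 · 1/32 = 6325/16.
Numerically: E[X] ≈ 395.312500.

E[X] = C(25,4)·2^(1−C(4,2)) = 6325/16 ≈ 395.312500.


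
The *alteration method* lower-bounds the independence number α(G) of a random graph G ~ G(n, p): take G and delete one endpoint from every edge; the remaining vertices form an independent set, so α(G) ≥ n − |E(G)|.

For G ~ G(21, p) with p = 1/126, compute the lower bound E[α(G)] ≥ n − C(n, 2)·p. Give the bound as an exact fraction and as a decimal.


E[|E(G)|] = C(21, 2)·p = 210 · (1/126) = 5/3.
E[α(G)] ≥ n − E[|E(G)|] = 21 − 5/3 = 58/3.
Numerically: ≈ 19.33333.
(This is only a lower bound; the true E[α(G)] may be larger.)

E[α(G)] ≥ 58/3 ≈ 19.33333.


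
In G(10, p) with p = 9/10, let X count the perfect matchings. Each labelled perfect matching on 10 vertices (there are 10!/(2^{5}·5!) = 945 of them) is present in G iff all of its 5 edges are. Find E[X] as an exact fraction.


K_10 has 10!/(2^{5}·5!) = 945 labelled perfect matchings.
For each such perfect matching H, let X_H = 1 if all 5 edges of H are present in G. Then P[X_H = 1] = p^{5} = (9/10)^{5} = 59049/100000.
Summing the indicators: E[X] = Σ_H E[X_H] = 945 · p^{5} = 945 · 59049/100000 = 11160261/20000.
Numerically: E[X] ≈ 558.01.

E[X] = 945 · (9/10)^{5} = 11160261/20000 ≈ 558.01.


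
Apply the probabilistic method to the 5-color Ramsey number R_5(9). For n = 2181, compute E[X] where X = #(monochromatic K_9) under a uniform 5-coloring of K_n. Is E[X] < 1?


E[X] = C(2181, 9) · 5^{1 − 36} = 3026635205263909847920400 · 5^{−35} = 3026635205263909847920400/2910383045673370361328125.
As a reduced fraction: E[X] = 121065408210556393916816/116415321826934814453125 ≈ 1.0399439.
Is E[X] < 1? NO.
Since E[X] ≥ 1, the first-moment bound is inconclusive at n = 2181; it does NOT by itself certify R_5(9) > 2181.

E[X] = 121065408210556393916816/116415321826934814453125 ≈ 1.0399439; E[X] ≥ 1; first-moment method inconclusive here.


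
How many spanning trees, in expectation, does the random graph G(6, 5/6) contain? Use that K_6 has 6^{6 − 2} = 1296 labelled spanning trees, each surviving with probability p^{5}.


K_6 has 6^{6 − 2} = 1296 labelled spanning trees.
For each such spanning tree H, let X_H = 1 if all 5 edges of H are present in G. Then P[X_H = 1] = p^{5} = (5/6)^{5} = 3125/7776.
By linearity of expectation: E[X] = Σ_H E[X_H] = 1296 · p^{5} = 1296 · 3125/7776 = 3125/6.
Numerically: E[X] ≈ 520.8.

E[X] = 1296 · (5/6)^{5} = 3125/6 ≈ 520.8.


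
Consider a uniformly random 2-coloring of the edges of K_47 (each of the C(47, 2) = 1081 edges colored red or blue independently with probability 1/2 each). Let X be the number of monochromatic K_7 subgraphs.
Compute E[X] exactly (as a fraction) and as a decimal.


Let X = Σ_S X_S over the C(47, 7) = 62891499 subsets S of size 7, where X_S = 1 if the K_7 on S is monochromatic.
For a fixed S, the K_7 on S has C(7, 2) = 21 edges. P[all 21 edges red] = (1/2)^21, and likewise for blue, so P[monochromatic] = 2·(1/2)^21 = 2^{1 − 21} = 1/1048576.
Summing: E[X] = C(47, 7) · 2^{1 − 21} = 62891499 · 1/1048576 = 62891499/1048576.
Numerically: E[X] ≈ 59.978007.

E[X] = C(47,7)·2^(1−C(7,2)) = 62891499/1048576 ≈ 59.978007.


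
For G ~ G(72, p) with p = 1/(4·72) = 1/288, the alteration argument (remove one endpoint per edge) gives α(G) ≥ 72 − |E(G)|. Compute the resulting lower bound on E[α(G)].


E[|E(G)|] = C(72, 2)·p = 2556 · (1/288) = 71/8.
E[α(G)] ≥ n − E[|E(G)|] = 72 − 71/8 = 505/8.
Numerically: ≈ 63.12500.
(This is only a lower bound; the true E[α(G)] may be larger.)

E[α(G)] ≥ 505/8 ≈ 63.12500.


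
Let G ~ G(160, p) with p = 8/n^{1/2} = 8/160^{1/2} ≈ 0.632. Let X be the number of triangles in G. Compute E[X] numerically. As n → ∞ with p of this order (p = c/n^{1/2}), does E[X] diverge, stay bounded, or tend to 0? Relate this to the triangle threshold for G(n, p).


Number of potential triangles: C(160, 3) = 669920.
Each occurs with probability p³ ≈ (0.632)³ ≈ 2.52982e-01.
By linearity: E[X] = C(160, 3)·p³ ≈ 669920 · 2.52982e-01 ≈ 169477.844.
Since α = 1/2 < 1, p = c/n^{1/2} ≫ 1/n is above the triangle threshold p ~ 1/n. Asymptotically E[X] ~ (c³/6)·n^{3(1−α)} = (8³/6)·n^{1.5} → ∞; triangles are abundant w.h.p.

E[X] ≈ 169477.844; in regime p = Θ(1/n^{1/2}) E[X] diverges (above the triangle threshold p ~ 1/n).


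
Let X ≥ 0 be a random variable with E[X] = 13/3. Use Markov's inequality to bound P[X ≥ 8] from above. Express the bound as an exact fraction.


μ = E[X] = 13/3, a = 8.
Markov: P[X ≥ 8] ≤ μ/a = (13/3)/8 = 13/24.
Numerically: ≈ 0.54167.
(Since a = 8 > μ = 4.33333, the bound 13/24 is < 1 and informative.)

P[X ≥ 8] ≤ 13/24 ≈ 0.54167.


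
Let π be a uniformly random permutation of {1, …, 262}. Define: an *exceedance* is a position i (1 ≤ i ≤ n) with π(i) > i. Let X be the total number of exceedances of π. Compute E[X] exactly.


Write X = Σ_{i=1}^{262} X_i, where X_i = 1_{π(i) > i}.
For each fixed i, π(i) is uniform over {1, …, 262} (marginal of a uniform permutation), so P[π(i) > i] = (n − i)/n. Summing: Σ_{i=1}^{262} (n − i)/n = (0 + 1 + … + 261)/262 = 262(262 − 1)/(2·262) = (262 − 1)/2.
Hence E[X] = Σ_{i=1}^{262} (262 − i)/262 = 261/2 ≈ 130.50000.

E[X] = 261/2 = 130.50000.


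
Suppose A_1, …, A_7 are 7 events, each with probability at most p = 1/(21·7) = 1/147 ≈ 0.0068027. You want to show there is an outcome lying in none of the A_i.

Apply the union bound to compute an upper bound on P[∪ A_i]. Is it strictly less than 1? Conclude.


Union bound: P[∪_{i=1}^{7} A_i] ≤ Σ_i P[A_i] ≤ 7·p = 7·(1/147) = 1/21.
Numerically: 1/21 ≈ 0.0476190.
Is 1/21 < 1? YES.
Since P[∪ A_i] ≤ 1/21 < 1, the complement has P[∩ A_i^c] ≥ 1 − 1/21 = 20/21 > 0, so some outcome avoids every A_i.

7·p = 1/21 ≈ 0.0476190; existence CERTIFIED by the union bound.


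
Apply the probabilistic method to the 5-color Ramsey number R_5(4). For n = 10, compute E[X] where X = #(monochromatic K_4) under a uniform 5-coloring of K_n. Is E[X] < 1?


E[X] = C(10, 4) · 5^{1 − 6} = 210 · 5^{−5} = 210/3125.
As a reduced fraction: E[X] = 42/625 ≈ 0.0672.
Is E[X] < 1? YES.
Since E[X] < 1, there exists a 5-coloring of K_{10} with no monochromatic K_4; hence R_5(4) > 10.

E[X] = 42/625 ≈ 0.0672; E[X] < 1, so R_5(4) > 10.


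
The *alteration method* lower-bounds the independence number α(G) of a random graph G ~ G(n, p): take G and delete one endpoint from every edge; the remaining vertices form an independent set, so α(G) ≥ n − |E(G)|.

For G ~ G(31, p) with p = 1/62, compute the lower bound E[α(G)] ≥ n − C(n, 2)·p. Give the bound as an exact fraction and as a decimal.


E[|E(G)|] = C(31, 2)·p = 465 · (1/62) = 15/2.
E[α(G)] ≥ n − E[|E(G)|] = 31 − 15/2 = 47/2.
Numerically: ≈ 23.500.
(This is only a lower bound; the true E[α(G)] may be larger.)

E[α(G)] ≥ 47/2 ≈ 23.500.


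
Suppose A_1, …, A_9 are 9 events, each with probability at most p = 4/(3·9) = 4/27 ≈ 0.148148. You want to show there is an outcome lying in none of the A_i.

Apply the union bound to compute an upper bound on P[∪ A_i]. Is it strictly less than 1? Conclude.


Union bound: P[∪_{i=1}^{9} A_i] ≤ Σ_i P[A_i] ≤ 9·p = 9·(4/27) = 4/3.
Numerically: 4/3 ≈ 1.333333.
Is 4/3 < 1? NO.
Since the bound 4/3 is ≥ 1, the union bound is uninformative here; it does NOT by itself certify existence.

9·p = 4/3 ≈ 1.333333; existence NOT certified by the union bound.


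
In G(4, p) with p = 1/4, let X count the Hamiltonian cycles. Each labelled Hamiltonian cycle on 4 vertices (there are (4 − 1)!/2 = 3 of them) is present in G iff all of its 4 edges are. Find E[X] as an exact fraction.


K_4 has (4 − 1)!/2 = 3 labelled Hamiltonian cycles.
For each such Hamiltonian cycle H, let X_H = 1 if all 4 edges of H are present in G. Then P[X_H = 1] = p^{4} = (1/4)^{4} = 1/256.
By linearity of expectation: E[X] = Σ_H E[X_H] = 3 · p^{4} = 3 · 1/256 = 3/256.
Numerically: E[X] ≈ 0.0117188.

E[X] = 3 · (1/4)^{4} = 3/256 ≈ 0.0117188.


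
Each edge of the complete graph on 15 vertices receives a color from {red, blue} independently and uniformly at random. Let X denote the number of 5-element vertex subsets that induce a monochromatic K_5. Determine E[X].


Let X = Σ_S X_S over the C(15, 5) = 3003 subsets S of size 5, where X_S = 1 if the K_5 on S is monochromatic.
For a fixed S, the K_5 on S has C(5, 2) = 10 edges. P[all 10 edges red] = (1/2)^10, and likewise for blue, so P[monochromatic] = 2·(1/2)^10 = 2^{1 − 10} = 1/512.
By linearity: E[X] = C(15, 5) · 2^{1 − 10} = 3003 · 1/512 = 3003/512.
Numerically: E[X] ≈ 5.8652.

E[X] = C(15,5)·2^(1−C(5,2)) = 3003/512 ≈ 5.8652.


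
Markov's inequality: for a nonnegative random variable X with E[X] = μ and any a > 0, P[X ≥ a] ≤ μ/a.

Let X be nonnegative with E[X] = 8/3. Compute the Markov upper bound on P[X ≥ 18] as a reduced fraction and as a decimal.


μ = E[X] = 8/3, a = 18.
Markov: P[X ≥ 18] ≤ μ/a = (8/3)/18 = 4/27.
Numerically: ≈ 0.148148.
(Since a = 18 > μ = 2.666667, the bound 4/27 is < 1 and informative.)

P[X ≥ 18] ≤ 4/27 ≈ 0.148148.


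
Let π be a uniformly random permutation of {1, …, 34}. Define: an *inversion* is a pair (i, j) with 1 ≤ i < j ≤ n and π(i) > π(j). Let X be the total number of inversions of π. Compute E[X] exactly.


Write X = Σ X_I over the C(34, 2) = 561 pairs i < j, with X_I the indicator of one inversion.
There are 561 indicators.
For each fixed pair i < j, the values π(i) and π(j) are two distinct elements of {1, …, 34} in uniformly random order; by symmetry P[π(i) > π(j)] = 1/2.
By linearity: E[X] = 561 · (1/2) = C(34, 2) · (1/2) = 561/2 = 561/2 ≈ 280.5000.

E[X] = 561/2 = 280.5000.


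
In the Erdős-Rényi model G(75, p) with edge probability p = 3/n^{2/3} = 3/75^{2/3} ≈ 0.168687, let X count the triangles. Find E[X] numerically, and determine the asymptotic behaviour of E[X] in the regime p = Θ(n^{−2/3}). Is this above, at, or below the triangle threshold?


Number of potential triangles: C(75, 3) = 67525.
Each occurs with probability p³ ≈ (0.168687)³ ≈ 4.80000000e-03.
By linearity: E[X] = C(75, 3)·p³ ≈ 67525 · 4.80000000e-03 ≈ 324.120000.
Since α = 2/3 < 1, p = c/n^{2/3} ≫ 1/n is above the triangle threshold p ~ 1/n. Asymptotically E[X] ~ (c³/6)·n^{3(1−α)} = (3³/6)·n^{1} → ∞; triangles are abundant w.h.p.

E[X] ≈ 324.120000; in regime p = Θ(1/n^{2/3}) E[X] diverges (above the triangle threshold p ~ 1/n).


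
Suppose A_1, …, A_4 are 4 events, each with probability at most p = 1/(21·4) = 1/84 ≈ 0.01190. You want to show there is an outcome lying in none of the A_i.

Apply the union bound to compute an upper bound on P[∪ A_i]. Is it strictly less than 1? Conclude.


Union bound: P[∪_{i=1}^{4} A_i] ≤ Σ_i P[A_i] ≤ 4·p = 4·(1/84) = 1/21.
Numerically: 1/21 ≈ 0.04762.
Is 1/21 < 1? YES.
Since P[∪ A_i] ≤ 1/21 < 1, the complement has P[∩ A_i^c] ≥ 1 − 1/21 = 20/21 > 0, so some outcome avoids every A_i.

4·p = 1/21 ≈ 0.04762; existence CERTIFIED by the union bound.


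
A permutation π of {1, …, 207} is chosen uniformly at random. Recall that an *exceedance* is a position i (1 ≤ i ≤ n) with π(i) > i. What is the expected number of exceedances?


Write X = Σ_{i=1}^{207} X_i, where X_i = 1_{π(i) > i}.
For each fixed i, π(i) is uniform over {1, …, 207} (marginal of a uniform permutation), so P[π(i) > i] = (n − i)/n. Summing: Σ_{i=1}^{207} (n − i)/n = (0 + 1 + … + 206)/207 = 207(207 − 1)/(2·207) = (207 − 1)/2.
Hence E[X] = Σ_{i=1}^{207} (207 − i)/207 = 103 ≈ 103.000.

E[X] = 103 = 103.000.


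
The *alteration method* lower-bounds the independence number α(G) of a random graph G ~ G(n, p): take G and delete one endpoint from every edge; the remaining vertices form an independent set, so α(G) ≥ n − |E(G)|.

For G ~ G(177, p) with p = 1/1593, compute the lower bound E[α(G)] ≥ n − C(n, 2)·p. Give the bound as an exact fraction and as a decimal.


E[|E(G)|] = C(177, 2)·p = 15576 · (1/1593) = 88/9.
E[α(G)] ≥ n − E[|E(G)|] = 177 − 88/9 = 1505/9.
Numerically: ≈ 167.2222.
(This is only a lower bound; the true E[α(G)] may be larger.)

E[α(G)] ≥ 1505/9 ≈ 167.2222.


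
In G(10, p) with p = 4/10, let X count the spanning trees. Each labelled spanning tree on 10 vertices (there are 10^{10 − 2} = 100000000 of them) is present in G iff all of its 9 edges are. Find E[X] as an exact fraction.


K_10 has 10^{10 − 2} = 100000000 labelled spanning trees.
For each such spanning tree H, let X_H = 1 if all 9 edges of H are present in G. Then P[X_H = 1] = p^{9} = (2/5)^{9} = 512/1953125.
Summing the indicators: E[X] = Σ_H E[X_H] = 100000000 · p^{9} = 100000000 · 512/1953125 = 131072/5.
Numerically: E[X] ≈ 2.62e+04.

E[X] = 100000000 · (2/5)^{9} = 131072/5 ≈ 2.62e+04.


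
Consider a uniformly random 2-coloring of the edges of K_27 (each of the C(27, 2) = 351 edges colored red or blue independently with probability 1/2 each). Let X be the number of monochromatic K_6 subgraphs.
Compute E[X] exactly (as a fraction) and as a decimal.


Let X = Σ_S X_S over the C(27, 6) = 296010 subsets S of size 6, where X_S = 1 if the K_6 on S is monochromatic.
For a fixed S, the K_6 on S has C(6, 2) = 15 edges. P[all 15 edges red] = (1/2)^15, and likewise for blue, so P[monochromatic] = 2·(1/2)^15 = 2^{1 − 15} = 1/16384.
By linearity of expectation: E[X] = C(27, 6) · 2^{1 − 15} = 296010 · 1/16384 = 148005/8192.
Numerically: E[X] ≈ 18.067017.

E[X] = C(27,6)·2^(1−C(6,2)) = 148005/8192 ≈ 18.067017.


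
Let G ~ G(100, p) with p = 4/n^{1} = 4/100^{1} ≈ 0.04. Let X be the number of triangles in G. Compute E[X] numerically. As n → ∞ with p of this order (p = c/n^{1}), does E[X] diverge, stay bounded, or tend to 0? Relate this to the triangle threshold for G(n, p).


Number of potential triangles: C(100, 3) = 161700.
Each occurs with probability p³ ≈ (0.04)³ ≈ 6.400000e-05.
By linearity: E[X] = C(100, 3)·p³ ≈ 161700 · 6.400000e-05 ≈ 10.3488.
Here α = 1, so p = 4/n is exactly at the triangle threshold p ~ 1/n. Asymptotically E[X] → c³/6 = 4³/6 = 32/3 ≈ 10.6667, a bounded constant. In this regime the triangle count is asymptotically Poisson(c³/6).

E[X] ≈ 10.3488; in regime p = Θ(1/n^{1}) E[X] stays bounded (at the triangle threshold p ~ 1/n).


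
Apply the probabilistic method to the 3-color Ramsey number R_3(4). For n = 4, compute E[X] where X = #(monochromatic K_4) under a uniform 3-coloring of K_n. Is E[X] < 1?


E[X] = C(4, 4) · 3^{1 − 6} = 1 · 3^{−5} = 1/243.
As a reduced fraction: E[X] = 1/243 ≈ 0.004115.
Is E[X] < 1? YES.
Since E[X] < 1, there exists a 3-coloring of K_{4} with no monochromatic K_4; hence R_3(4) > 4.

E[X] = 1/243 ≈ 0.004115; E[X] < 1, so R_3(4) > 4.


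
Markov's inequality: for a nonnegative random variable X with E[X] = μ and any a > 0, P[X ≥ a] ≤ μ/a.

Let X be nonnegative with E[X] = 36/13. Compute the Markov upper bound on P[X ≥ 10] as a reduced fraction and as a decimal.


μ = E[X] = 36/13, a = 10.
Markov: P[X ≥ 10] ≤ μ/a = (36/13)/10 = 18/65.
Numerically: ≈ 0.277.
(Since a = 10 > μ = 2.769, the bound 18/65 is < 1 and informative.)

P[X ≥ 10] ≤ 18/65 ≈ 0.277.


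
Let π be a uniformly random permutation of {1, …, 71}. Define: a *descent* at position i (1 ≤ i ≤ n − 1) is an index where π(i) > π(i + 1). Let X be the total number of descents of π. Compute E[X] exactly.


Write X = Σ X_I over i = 1, …, 70, with X_I the indicator of one descent.
There are 70 indicators.
For each fixed i, the pair (π(i), π(i+1)) is a uniformly random ordered pair of distinct values from {1, …, 71}; by symmetry P[π(i) > π(i+1)] = 1/2.
By linearity: E[X] = 70 · (1/2) = (71 − 1) · (1/2) = 35 ≈ 35.000.

E[X] = 35 = 35.000.
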